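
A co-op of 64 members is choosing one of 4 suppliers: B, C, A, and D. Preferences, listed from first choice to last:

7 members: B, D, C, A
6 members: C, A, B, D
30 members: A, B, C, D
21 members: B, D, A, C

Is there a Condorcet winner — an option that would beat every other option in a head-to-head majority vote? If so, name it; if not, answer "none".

A vs B: 36–28 for A.
A vs C: 51–13 for A.
A vs D: 36–28 for A.
A beats every other option head-to-head.

A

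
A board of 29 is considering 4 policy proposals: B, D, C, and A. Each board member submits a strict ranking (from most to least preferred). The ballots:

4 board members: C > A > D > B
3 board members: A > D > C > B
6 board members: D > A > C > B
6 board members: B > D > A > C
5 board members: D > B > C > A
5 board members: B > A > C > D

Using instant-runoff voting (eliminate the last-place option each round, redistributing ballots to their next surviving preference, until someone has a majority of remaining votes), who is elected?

Round 1: B 11, D 11, C 4, A 3. Eliminate A.
Round 2: B 11, D 14, C 4. Eliminate C.
Round 3: B 11, D 18. D has a majority.

D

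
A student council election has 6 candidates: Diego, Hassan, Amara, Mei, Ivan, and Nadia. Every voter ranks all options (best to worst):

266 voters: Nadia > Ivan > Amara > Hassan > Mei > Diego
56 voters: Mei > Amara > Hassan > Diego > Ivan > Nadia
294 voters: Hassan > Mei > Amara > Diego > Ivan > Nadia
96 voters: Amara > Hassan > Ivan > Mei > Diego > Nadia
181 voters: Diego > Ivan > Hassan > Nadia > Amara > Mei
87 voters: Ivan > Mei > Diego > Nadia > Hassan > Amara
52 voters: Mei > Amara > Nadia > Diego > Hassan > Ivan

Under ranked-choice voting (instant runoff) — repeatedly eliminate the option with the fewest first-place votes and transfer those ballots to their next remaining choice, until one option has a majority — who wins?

Hassan

Round 1: Diego 181, Hassan 294, Amara 96, Mei 108, Ivan 87, Nadia 266. Eliminate Ivan.
Round 2: Diego 181, Hassan 294, Amara 96, Mei 195, Nadia 266. Eliminate Amara.
Round 3: Diego 181, Hassan 390, Mei 195, Nadia 266. Eliminate Diego.
Round 4: Hassan 571, Mei 195, Nadia 266. Hassan has a majority.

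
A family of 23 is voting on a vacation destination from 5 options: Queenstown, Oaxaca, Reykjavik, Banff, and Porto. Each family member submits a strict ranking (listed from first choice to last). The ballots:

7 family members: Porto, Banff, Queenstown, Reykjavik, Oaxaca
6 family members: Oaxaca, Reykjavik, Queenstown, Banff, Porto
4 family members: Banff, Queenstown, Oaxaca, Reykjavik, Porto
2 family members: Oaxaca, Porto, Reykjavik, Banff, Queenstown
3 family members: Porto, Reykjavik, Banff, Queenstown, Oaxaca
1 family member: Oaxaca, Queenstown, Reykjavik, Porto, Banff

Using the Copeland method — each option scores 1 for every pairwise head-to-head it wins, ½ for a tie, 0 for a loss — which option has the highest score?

Porto

Queenstown: beats Oaxaca and Reykjavik; loses to Banff and Porto → score 2.
Oaxaca: beats Reykjavik and Porto; loses to Queenstown and Banff → score 2.
Reykjavik: beats Banff; loses to Queenstown, Oaxaca, and Porto → score 1.
Banff: beats Queenstown and Oaxaca; loses to Reykjavik and Porto → score 2.
Porto: beats Queenstown, Reykjavik, and Banff; loses to Oaxaca → score 3.
Porto has the best pairwise record.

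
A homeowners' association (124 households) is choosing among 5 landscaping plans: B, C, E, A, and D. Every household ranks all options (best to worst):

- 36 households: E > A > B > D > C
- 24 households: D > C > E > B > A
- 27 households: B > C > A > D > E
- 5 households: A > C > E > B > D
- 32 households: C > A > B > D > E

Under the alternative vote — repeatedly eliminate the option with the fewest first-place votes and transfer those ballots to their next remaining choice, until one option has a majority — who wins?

Round 1: B 27, C 32, E 36, A 5, D 24. Eliminate A.
Round 2: B 27, C 37, E 36, D 24. Eliminate D.
Round 3: B 27, C 61, E 36. Eliminate B.
Round 4: C 88, E 36. C has a majority.

C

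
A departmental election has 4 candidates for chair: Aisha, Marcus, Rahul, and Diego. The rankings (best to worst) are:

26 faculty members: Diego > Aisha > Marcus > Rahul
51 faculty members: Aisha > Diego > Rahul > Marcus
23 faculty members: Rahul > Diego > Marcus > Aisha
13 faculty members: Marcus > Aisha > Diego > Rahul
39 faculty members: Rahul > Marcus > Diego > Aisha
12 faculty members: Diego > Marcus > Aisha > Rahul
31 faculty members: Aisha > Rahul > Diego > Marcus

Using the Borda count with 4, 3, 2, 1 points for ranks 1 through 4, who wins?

Aisha: 26·3 + 51·4 + 23·1 + 13·3 + 39·1 + 12·2 + 31·4 = 531
Marcus: 26·2 + 51·1 + 23·2 + 13·4 + 39·3 + 12·3 + 31·1 = 385
Rahul: 26·1 + 51·2 + 23·4 + 13·1 + 39·4 + 12·1 + 31·3 = 494
Diego: 26·4 + 51·3 + 23·3 + 13·2 + 39·2 + 12·4 + 31·2 = 540
Diego has the highest Borda score (540).

Diego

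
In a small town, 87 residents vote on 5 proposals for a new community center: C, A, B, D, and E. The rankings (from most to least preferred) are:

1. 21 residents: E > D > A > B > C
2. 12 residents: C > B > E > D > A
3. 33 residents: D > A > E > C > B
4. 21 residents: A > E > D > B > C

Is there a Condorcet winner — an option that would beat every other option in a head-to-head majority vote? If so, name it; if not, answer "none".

none

Checking pairwise contests:
A beats C 75–12.
D beats A 66–21.
C beats B 45–42.
E beats D 54–33.
A beats E 54–33.
Every option loses at least one head-to-head, so there is no Condorcet winner.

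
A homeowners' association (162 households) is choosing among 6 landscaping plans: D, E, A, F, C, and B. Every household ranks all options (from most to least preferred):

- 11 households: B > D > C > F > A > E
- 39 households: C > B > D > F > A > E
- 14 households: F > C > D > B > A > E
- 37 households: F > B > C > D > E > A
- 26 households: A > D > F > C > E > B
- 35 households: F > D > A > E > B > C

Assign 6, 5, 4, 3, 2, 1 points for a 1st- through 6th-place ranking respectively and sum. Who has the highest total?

D: 11·5 + 39·4 + 14·4 + 37·3 + 26·5 + 35·5 = 683
E: 11·1 + 39·1 + 14·1 + 37·2 + 26·2 + 35·3 = 295
A: 11·2 + 39·2 + 14·2 + 37·1 + 26·6 + 35·4 = 461
F: 11·3 + 39·3 + 14·6 + 37·6 + 26·4 + 35·6 = 770
C: 11·4 + 39·6 + 14·5 + 37·4 + 26·3 + 35·1 = 609
B: 11·6 + 39·5 + 14·3 + 37·5 + 26·1 + 35·2 = 584
F has the highest Borda score (770).

F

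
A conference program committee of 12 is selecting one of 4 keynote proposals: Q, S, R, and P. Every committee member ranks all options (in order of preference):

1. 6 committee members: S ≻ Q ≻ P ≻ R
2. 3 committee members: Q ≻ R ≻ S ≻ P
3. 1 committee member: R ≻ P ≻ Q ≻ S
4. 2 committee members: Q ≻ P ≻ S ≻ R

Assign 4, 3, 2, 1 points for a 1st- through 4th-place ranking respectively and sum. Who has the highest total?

Q

Q: 6·3 + 3·4 + 1·2 + 2·4 = 40
S: 6·4 + 3·2 + 1·1 + 2·2 = 35
R: 6·1 + 3·3 + 1·4 + 2·1 = 21
P: 6·2 + 3·1 + 1·3 + 2·3 = 24
Q has the highest Borda score (40).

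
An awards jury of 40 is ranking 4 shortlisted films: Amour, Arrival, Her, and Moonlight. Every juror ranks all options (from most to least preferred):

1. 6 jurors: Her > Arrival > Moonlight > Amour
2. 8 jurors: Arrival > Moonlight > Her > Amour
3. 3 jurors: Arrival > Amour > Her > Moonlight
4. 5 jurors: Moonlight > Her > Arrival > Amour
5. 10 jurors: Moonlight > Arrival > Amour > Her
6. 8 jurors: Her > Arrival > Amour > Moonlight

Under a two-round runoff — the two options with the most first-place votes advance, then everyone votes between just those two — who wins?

Moonlight

Round 1 first-place votes: Amour 0, Arrival 11, Her 14, Moonlight 15.
Moonlight and Her advance.
Runoff: Moonlight is preferred to Her by 23 voters; Her by 17.
Moonlight wins the runoff.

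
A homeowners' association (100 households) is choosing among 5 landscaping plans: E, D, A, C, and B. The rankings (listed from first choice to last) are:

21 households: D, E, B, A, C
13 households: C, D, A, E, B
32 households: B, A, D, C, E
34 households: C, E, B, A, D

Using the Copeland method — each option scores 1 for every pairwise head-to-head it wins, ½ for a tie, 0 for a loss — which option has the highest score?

E: beats A and B; loses to D and C → score 2.
D: beats E and C; loses to A and B → score 2.
A: beats D and C; loses to E and B → score 2.
C: beats E; loses to D, A, and B → score 1.
B: beats D, A, and C; loses to E → score 3.
B has the best pairwise record.

B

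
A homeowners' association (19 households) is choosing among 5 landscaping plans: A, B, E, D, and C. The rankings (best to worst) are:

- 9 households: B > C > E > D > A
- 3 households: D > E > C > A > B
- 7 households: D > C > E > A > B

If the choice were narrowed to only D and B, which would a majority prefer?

Voters preferring D to B: 10; preferring B to D: 9.
D wins the head-to-head.

D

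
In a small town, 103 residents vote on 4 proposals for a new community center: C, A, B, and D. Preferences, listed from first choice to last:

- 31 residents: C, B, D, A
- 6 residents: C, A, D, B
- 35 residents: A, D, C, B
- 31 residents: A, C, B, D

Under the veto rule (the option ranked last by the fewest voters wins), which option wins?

Last-place votes: C 0, A 31, B 41, D 31.
C is ranked last by the fewest voters, so C wins.

C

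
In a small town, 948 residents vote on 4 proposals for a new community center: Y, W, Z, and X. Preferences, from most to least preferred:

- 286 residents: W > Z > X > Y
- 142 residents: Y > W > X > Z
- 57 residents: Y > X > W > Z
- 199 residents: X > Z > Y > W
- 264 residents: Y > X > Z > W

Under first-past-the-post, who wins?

First-place votes: Y 463, W 286, Z 0, X 199.
Y has the most first-place votes.

Y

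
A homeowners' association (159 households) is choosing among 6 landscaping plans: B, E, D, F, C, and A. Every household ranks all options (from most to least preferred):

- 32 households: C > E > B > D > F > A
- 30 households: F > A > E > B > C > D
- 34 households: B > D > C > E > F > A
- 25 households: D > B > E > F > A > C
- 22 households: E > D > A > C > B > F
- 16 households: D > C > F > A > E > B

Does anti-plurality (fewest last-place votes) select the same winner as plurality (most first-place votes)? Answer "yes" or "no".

Anti-plurality — last-place votes: B 16, E 0, D 30, F 22, C 25, A 66. Winner: E.
Plurality — first-place votes: B 34, E 22, D 41, F 30, C 32, A 0. Winner: D.
The two methods disagree.

no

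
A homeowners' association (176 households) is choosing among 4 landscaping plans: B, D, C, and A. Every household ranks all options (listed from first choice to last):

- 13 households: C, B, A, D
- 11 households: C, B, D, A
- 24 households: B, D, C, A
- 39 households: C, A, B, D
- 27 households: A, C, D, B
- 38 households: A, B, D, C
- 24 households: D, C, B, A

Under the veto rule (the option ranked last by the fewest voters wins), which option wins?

Last-place votes: B 27, D 52, C 38, A 59.
B is ranked last by the fewest voters, so B wins.

B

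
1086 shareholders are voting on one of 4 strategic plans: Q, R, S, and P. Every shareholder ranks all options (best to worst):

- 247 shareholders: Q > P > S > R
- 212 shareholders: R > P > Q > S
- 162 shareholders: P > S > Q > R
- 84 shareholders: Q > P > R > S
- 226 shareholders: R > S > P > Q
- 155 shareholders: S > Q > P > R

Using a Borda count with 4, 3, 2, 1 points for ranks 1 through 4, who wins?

P

Q: 247·4 + 212·2 + 162·2 + 84·4 + 226·1 + 155·3 = 2763
R: 247·1 + 212·4 + 162·1 + 84·2 + 226·4 + 155·1 = 2484
S: 247·2 + 212·1 + 162·3 + 84·1 + 226·3 + 155·4 = 2574
P: 247·3 + 212·3 + 162·4 + 84·3 + 226·2 + 155·2 = 3039
P has the highest Borda score (3039).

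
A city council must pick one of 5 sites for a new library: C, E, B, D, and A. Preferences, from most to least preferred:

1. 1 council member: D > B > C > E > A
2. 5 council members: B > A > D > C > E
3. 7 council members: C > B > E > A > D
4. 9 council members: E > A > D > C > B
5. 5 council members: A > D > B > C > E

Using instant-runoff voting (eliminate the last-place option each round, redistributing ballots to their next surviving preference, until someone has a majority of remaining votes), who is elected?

Round 1: C 7, E 9, B 5, D 1, A 5. Eliminate D.
Round 2: C 7, E 9, B 6, A 5. Eliminate A.
Round 3: C 7, E 9, B 11. Eliminate C.
Round 4: E 9, B 18. B has a majority.

B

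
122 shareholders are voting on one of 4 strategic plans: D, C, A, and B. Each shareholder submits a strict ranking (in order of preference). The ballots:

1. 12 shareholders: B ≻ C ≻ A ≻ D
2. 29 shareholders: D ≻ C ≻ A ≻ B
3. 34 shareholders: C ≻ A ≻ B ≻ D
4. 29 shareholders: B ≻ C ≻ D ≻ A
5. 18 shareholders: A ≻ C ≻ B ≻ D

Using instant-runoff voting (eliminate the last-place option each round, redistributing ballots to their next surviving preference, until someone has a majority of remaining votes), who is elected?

Round 1: D 29, C 34, A 18, B 41. Eliminate A.
Round 2: D 29, C 52, B 41. Eliminate D.
Round 3: C 81, B 41. C has a majority.

C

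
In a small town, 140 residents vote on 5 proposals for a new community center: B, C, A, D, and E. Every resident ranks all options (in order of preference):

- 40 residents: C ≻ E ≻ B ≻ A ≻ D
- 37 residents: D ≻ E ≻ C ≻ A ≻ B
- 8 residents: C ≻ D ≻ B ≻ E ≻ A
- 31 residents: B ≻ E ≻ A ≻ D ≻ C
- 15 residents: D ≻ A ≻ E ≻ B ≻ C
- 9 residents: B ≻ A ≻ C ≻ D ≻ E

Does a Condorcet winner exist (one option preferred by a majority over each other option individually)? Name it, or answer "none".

E

E vs B: 92–48 for E.
E vs C: 83–57 for E.
E vs A: 116–24 for E.
E vs D: 71–69 for E.
E beats every other option head-to-head.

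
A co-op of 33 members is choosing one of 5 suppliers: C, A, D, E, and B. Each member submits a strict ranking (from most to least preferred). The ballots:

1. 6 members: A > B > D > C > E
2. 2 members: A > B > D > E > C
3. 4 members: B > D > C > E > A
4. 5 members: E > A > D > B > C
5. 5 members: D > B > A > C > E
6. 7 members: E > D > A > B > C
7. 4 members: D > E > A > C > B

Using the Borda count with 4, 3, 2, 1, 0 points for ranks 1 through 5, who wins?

C: 6·1 + 2·0 + 4·2 + 5·0 + 5·1 + 7·0 + 4·1 = 23
A: 6·4 + 2·4 + 4·0 + 5·3 + 5·2 + 7·2 + 4·2 = 79
D: 6·2 + 2·2 + 4·3 + 5·2 + 5·4 + 7·3 + 4·4 = 95
E: 6·0 + 2·1 + 4·1 + 5·4 + 5·0 + 7·4 + 4·3 = 66
B: 6·3 + 2·3 + 4·4 + 5·1 + 5·3 + 7·1 + 4·0 = 67
D has the highest Borda score (95).

D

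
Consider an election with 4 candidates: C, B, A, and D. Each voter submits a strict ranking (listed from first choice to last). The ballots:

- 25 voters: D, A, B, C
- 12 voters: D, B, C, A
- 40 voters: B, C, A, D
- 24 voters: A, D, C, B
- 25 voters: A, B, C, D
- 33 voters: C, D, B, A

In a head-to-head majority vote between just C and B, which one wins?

Voters preferring C to B: 57; preferring B to C: 102.
B wins the head-to-head.

B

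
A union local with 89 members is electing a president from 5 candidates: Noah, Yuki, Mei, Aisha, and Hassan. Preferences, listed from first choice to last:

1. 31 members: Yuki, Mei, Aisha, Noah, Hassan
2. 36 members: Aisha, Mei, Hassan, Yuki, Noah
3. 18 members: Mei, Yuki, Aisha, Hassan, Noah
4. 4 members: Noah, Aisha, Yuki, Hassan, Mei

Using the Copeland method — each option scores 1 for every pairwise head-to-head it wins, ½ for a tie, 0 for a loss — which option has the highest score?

Noah: loses to Yuki, Mei, Aisha, and Hassan → score 0.
Yuki: beats Noah, Aisha, and Hassan; loses to Mei → score 3.
Mei: beats Noah, Yuki, Aisha, and Hassan → score 4.
Aisha: beats Noah and Hassan; loses to Yuki and Mei → score 2.
Hassan: beats Noah; loses to Yuki, Mei, and Aisha → score 1.
Mei has the best pairwise record.

Mei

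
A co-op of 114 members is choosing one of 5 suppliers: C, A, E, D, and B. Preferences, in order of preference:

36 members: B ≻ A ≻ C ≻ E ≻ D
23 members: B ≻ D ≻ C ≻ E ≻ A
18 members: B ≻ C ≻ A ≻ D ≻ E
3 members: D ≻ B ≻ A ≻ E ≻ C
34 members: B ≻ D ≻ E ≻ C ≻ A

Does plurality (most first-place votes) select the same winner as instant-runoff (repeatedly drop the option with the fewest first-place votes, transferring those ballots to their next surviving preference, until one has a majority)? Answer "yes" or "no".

yes

Plurality — first-place votes: C 0, A 0, E 0, D 3, B 111. Winner: B.
Instant-runoff — R1 C 0, A 0, E 0, D 3, B 111 (B winner). Winner: B.
The two methods agree.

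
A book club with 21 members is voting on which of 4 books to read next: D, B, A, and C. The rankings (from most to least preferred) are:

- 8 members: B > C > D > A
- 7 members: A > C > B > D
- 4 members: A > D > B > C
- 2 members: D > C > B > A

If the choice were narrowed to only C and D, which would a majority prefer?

C

Voters preferring C to D: 15; preferring D to C: 6.
C wins the head-to-head.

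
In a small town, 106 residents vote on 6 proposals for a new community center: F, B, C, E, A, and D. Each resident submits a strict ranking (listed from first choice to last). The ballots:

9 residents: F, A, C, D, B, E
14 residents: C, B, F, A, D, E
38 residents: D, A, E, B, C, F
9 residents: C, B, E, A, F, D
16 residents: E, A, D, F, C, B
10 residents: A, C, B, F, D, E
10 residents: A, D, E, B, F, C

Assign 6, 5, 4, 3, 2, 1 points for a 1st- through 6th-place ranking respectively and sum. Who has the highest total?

F: 9·6 + 14·4 + 38·1 + 9·2 + 16·3 + 10·3 + 10·2 = 264
B: 9·2 + 14·5 + 38·3 + 9·5 + 16·1 + 10·4 + 10·3 = 333
C: 9·4 + 14·6 + 38·2 + 9·6 + 16·2 + 10·5 + 10·1 = 342
E: 9·1 + 14·1 + 38·4 + 9·4 + 16·6 + 10·1 + 10·4 = 357
A: 9·5 + 14·3 + 38·5 + 9·3 + 16·5 + 10·6 + 10·6 = 504
D: 9·3 + 14·2 + 38·6 + 9·1 + 16·4 + 10·2 + 10·5 = 426
A has the highest Borda score (504).

A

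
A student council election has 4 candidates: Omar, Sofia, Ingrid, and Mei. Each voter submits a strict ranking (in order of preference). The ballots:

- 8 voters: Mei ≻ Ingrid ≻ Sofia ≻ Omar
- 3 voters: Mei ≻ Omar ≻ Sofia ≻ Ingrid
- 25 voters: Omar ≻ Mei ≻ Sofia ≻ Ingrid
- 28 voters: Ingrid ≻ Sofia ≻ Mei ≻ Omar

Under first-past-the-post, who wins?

First-place votes: Omar 25, Sofia 0, Ingrid 28, Mei 11.
Ingrid has the most first-place votes.

Ingrid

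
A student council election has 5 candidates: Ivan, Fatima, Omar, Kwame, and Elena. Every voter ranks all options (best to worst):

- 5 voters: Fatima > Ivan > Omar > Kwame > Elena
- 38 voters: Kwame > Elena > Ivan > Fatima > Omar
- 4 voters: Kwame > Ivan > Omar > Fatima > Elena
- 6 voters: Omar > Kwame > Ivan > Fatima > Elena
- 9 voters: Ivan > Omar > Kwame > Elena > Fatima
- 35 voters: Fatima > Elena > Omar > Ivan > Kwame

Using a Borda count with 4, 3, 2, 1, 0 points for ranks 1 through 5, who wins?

Ivan: 5·3 + 38·2 + 4·3 + 6·2 + 9·4 + 35·1 = 186
Fatima: 5·4 + 38·1 + 4·1 + 6·1 + 9·0 + 35·4 = 208
Omar: 5·2 + 38·0 + 4·2 + 6·4 + 9·3 + 35·2 = 139
Kwame: 5·1 + 38·4 + 4·4 + 6·3 + 9·2 + 35·0 = 209
Elena: 5·0 + 38·3 + 4·0 + 6·0 + 9·1 + 35·3 = 228
Elena has the highest Borda score (228).

Elena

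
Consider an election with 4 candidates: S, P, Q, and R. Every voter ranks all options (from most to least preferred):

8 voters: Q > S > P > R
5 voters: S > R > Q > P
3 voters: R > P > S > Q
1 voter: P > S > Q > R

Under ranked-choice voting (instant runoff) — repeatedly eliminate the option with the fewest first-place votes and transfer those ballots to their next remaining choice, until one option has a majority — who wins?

S

Round 1: S 5, P 1, Q 8, R 3. Eliminate P.
Round 2: S 6, Q 8, R 3. Eliminate R.
Round 3: S 9, Q 8. S has a majority.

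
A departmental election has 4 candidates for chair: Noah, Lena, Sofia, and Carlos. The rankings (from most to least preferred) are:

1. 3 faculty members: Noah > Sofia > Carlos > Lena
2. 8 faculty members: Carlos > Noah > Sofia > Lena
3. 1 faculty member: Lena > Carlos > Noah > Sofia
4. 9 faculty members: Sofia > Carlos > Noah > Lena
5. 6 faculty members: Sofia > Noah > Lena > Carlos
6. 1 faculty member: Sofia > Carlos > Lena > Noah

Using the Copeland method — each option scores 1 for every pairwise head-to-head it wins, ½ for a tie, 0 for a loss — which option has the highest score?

Noah: beats Lena; loses to Sofia and Carlos → score 1.
Lena: loses to Noah, Sofia, and Carlos → score 0.
Sofia: beats Noah, Lena, and Carlos → score 3.
Carlos: beats Noah and Lena; loses to Sofia → score 2.
Sofia has the best pairwise record.

Sofia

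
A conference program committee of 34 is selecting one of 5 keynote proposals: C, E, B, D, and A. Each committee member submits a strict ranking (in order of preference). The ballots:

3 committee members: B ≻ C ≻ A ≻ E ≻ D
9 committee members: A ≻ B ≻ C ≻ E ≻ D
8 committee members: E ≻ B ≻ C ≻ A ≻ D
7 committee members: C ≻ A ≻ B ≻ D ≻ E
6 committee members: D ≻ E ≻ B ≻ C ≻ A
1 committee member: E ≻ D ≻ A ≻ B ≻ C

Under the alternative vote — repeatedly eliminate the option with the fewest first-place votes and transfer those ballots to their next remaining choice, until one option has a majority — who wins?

Round 1: C 7, E 9, B 3, D 6, A 9. Eliminate B.
Round 2: C 10, E 9, D 6, A 9. Eliminate D.
Round 3: C 10, E 15, A 9. Eliminate A.
Round 4: C 19, E 15. C has a majority.

C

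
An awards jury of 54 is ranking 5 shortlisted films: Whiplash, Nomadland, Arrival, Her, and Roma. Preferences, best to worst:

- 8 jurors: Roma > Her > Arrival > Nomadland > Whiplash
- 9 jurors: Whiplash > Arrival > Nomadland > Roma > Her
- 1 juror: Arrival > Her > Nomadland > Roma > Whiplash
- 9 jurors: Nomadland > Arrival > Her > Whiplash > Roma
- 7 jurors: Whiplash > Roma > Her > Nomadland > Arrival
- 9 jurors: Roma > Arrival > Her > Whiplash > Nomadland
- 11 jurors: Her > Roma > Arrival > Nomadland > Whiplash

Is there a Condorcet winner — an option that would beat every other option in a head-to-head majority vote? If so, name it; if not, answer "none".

Roma vs Whiplash: 29–25 for Roma.
Roma vs Nomadland: 35–19 for Roma.
Roma vs Arrival: 35–19 for Roma.
Roma vs Her: 33–21 for Roma.
Roma beats every other option head-to-head.

Roma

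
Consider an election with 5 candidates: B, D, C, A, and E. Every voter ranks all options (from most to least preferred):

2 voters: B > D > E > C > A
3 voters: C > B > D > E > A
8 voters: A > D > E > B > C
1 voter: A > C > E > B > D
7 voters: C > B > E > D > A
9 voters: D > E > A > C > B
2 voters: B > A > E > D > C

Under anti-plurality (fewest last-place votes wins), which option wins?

E

Last-place votes: B 9, D 1, C 10, A 12, E 0.
E is ranked last by the fewest voters, so E wins.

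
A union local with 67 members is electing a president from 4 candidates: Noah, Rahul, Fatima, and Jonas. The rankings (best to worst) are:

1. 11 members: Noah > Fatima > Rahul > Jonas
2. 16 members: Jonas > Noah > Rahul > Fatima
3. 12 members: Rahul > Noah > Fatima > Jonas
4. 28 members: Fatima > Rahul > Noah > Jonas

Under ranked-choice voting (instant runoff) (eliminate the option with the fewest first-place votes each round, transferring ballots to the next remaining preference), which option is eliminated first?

Round 1: Noah 11, Rahul 12, Fatima 28, Jonas 16. Eliminate Noah.

Noah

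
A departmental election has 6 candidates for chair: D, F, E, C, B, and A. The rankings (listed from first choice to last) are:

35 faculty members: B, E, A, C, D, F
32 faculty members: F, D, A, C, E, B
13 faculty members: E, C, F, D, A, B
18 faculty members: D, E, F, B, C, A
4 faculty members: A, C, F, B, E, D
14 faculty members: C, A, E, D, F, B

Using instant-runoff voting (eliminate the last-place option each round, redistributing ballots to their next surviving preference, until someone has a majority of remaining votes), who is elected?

Round 1: D 18, F 32, E 13, C 14, B 35, A 4. Eliminate A.
Round 2: D 18, F 32, E 13, C 18, B 35. Eliminate E.
Round 3: D 18, F 32, C 31, B 35. Eliminate D.
Round 4: F 50, C 31, B 35. Eliminate C.
Round 5: F 81, B 35. F has a majority.

F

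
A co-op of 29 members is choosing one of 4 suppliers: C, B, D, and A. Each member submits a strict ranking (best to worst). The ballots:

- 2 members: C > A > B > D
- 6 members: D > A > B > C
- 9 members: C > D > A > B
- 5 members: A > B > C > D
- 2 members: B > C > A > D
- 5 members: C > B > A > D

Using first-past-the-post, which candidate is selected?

First-place votes: C 16, B 2, D 6, A 5.
C has the most first-place votes.

C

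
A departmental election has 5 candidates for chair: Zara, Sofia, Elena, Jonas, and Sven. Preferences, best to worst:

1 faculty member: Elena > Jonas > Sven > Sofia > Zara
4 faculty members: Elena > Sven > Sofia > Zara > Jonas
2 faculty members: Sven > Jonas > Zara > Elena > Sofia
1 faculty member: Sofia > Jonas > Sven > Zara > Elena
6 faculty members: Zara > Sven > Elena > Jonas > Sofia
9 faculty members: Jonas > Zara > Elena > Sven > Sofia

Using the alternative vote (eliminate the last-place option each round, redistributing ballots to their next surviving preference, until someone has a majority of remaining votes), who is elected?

Jonas

Round 1: Zara 6, Sofia 1, Elena 5, Jonas 9, Sven 2. Eliminate Sofia.
Round 2: Zara 6, Elena 5, Jonas 10, Sven 2. Eliminate Sven.
Round 3: Zara 6, Elena 5, Jonas 12. Jonas has a majority.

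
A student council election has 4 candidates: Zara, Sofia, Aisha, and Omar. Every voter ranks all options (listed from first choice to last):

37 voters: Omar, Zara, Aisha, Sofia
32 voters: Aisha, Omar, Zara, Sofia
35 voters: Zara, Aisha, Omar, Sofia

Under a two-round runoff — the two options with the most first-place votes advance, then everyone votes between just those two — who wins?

Omar

Round 1 first-place votes: Zara 35, Sofia 0, Aisha 32, Omar 37.
Omar and Zara advance.
Runoff: Omar is preferred to Zara by 69 voters; Zara by 35.
Omar wins the runoff.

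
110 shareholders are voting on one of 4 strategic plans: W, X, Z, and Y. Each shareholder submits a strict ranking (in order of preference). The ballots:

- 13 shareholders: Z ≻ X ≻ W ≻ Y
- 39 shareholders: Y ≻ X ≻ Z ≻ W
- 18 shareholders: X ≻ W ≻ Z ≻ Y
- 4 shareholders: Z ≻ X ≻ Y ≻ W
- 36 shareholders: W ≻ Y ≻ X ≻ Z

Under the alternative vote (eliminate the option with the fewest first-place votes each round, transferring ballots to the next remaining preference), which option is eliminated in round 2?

Round 1: W 36, X 18, Z 17, Y 39. Eliminate Z.
Round 2: W 36, X 35, Y 39. Eliminate X.

X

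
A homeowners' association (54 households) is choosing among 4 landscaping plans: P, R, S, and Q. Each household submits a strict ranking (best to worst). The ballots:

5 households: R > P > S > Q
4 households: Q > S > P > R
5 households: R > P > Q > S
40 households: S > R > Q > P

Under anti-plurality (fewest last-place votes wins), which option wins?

R

Last-place votes: P 40, R 4, S 5, Q 5.
R is ranked last by the fewest voters, so R wins.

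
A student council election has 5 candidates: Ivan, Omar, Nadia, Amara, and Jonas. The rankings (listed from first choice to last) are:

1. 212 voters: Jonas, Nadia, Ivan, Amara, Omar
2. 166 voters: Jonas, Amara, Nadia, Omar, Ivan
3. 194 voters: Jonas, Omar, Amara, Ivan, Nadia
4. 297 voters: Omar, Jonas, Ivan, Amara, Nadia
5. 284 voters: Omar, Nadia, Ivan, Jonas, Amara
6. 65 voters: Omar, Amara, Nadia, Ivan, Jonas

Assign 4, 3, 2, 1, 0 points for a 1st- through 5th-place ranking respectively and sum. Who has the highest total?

Jonas

Ivan: 212·2 + 166·0 + 194·1 + 297·2 + 284·2 + 65·1 = 1845
Omar: 212·0 + 166·1 + 194·3 + 297·4 + 284·4 + 65·4 = 3332
Nadia: 212·3 + 166·2 + 194·0 + 297·0 + 284·3 + 65·2 = 1950
Amara: 212·1 + 166·3 + 194·2 + 297·1 + 284·0 + 65·3 = 1590
Jonas: 212·4 + 166·4 + 194·4 + 297·3 + 284·1 + 65·0 = 3463
Jonas has the highest Borda score (3463).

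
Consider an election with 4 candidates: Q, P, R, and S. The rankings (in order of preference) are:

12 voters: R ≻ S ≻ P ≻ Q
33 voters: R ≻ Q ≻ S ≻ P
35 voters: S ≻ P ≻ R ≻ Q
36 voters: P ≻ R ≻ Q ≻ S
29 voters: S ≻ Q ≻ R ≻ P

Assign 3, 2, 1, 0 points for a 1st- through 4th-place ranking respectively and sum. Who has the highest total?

Q: 12·0 + 33·2 + 35·0 + 36·1 + 29·2 = 160
P: 12·1 + 33·0 + 35·2 + 36·3 + 29·0 = 190
R: 12·3 + 33·3 + 35·1 + 36·2 + 29·1 = 271
S: 12·2 + 33·1 + 35·3 + 36·0 + 29·3 = 249
R has the highest Borda score (271).

R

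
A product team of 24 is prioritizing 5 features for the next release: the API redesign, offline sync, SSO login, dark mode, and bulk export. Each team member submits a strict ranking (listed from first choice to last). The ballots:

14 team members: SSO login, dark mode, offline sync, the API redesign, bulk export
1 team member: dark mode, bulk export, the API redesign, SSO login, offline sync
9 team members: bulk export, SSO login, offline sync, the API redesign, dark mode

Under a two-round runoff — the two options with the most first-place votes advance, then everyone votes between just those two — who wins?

Round 1 first-place votes: the API redesign 0, offline sync 0, SSO login 14, dark mode 1, bulk export 9.
SSO login and bulk export advance.
Runoff: SSO login is preferred to bulk export by 14 voters; bulk export by 10.
SSO login wins the runoff.

SSO login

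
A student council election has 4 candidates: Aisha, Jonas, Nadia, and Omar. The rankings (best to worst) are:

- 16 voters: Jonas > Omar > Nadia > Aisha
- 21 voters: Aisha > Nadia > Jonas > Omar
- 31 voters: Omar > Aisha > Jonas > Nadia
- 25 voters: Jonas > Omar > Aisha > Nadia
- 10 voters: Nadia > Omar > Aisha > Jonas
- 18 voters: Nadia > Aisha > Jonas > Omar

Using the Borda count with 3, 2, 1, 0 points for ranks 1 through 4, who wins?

Aisha

Aisha: 16·0 + 21·3 + 31·2 + 25·1 + 10·1 + 18·2 = 196
Jonas: 16·3 + 21·1 + 31·1 + 25·3 + 10·0 + 18·1 = 193
Nadia: 16·1 + 21·2 + 31·0 + 25·0 + 10·3 + 18·3 = 142
Omar: 16·2 + 21·0 + 31·3 + 25·2 + 10·2 + 18·0 = 195
Aisha has the highest Borda score (196).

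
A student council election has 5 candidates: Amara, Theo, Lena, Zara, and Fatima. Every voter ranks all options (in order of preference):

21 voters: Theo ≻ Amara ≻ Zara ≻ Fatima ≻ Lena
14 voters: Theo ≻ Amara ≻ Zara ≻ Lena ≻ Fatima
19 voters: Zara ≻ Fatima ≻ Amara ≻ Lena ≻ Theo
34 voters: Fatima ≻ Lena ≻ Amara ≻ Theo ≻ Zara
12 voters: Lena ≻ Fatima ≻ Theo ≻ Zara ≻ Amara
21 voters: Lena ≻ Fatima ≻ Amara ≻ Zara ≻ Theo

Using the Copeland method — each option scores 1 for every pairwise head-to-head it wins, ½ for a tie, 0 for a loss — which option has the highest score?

Fatima

Amara: beats Theo and Zara; loses to Lena and Fatima → score 2.
Theo: beats Zara; loses to Amara, Lena, and Fatima → score 1.
Lena: beats Amara, Theo, and Zara; loses to Fatima → score 3.
Zara: loses to Amara, Theo, Lena, and Fatima → score 0.
Fatima: beats Amara, Theo, Lena, and Zara → score 4.
Fatima has the best pairwise record.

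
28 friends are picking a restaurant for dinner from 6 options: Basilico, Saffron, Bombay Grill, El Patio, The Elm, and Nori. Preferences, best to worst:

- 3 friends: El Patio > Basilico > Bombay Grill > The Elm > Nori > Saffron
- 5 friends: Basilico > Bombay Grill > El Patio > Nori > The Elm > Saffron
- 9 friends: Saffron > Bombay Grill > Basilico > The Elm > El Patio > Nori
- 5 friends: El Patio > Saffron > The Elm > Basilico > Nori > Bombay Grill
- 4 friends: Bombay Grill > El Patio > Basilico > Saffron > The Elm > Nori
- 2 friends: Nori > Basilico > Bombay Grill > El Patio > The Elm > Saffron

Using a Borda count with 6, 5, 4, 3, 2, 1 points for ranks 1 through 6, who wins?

Basilico

Basilico: 3·5 + 5·6 + 9·4 + 5·3 + 4·4 + 2·5 = 122
Saffron: 3·1 + 5·1 + 9·6 + 5·5 + 4·3 + 2·1 = 101
Bombay Grill: 3·4 + 5·5 + 9·5 + 5·1 + 4·6 + 2·4 = 119
El Patio: 3·6 + 5·4 + 9·2 + 5·6 + 4·5 + 2·3 = 112
The Elm: 3·3 + 5·2 + 9·3 + 5·4 + 4·2 + 2·2 = 78
Nori: 3·2 + 5·3 + 9·1 + 5·2 + 4·1 + 2·6 = 56
Basilico has the highest Borda score (122).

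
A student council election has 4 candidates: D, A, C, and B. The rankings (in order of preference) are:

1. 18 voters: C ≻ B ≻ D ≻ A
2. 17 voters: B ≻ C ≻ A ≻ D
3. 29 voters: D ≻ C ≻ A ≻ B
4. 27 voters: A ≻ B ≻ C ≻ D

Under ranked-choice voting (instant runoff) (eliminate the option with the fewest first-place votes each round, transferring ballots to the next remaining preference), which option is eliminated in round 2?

Round 1: D 29, A 27, C 18, B 17. Eliminate B.
Round 2: D 29, A 27, C 35. Eliminate A.

A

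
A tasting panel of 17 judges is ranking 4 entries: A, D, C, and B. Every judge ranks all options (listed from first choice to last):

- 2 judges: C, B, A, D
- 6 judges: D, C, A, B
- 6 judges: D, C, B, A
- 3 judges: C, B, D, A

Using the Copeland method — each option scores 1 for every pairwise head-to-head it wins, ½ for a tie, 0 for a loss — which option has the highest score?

A: loses to D, C, and B → score 0.
D: beats A, C, and B → score 3.
C: beats A and B; loses to D → score 2.
B: beats A; loses to D and C → score 1.
D has the best pairwise record.

D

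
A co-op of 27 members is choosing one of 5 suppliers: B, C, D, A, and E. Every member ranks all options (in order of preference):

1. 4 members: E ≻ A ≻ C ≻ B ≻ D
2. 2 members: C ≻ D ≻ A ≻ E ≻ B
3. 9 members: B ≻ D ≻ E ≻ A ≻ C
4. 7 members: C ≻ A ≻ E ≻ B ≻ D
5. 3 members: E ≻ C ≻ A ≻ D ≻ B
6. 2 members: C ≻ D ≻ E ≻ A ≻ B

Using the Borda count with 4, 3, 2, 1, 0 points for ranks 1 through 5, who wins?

B: 4·1 + 2·0 + 9·4 + 7·1 + 3·0 + 2·0 = 47
C: 4·2 + 2·4 + 9·0 + 7·4 + 3·3 + 2·4 = 61
D: 4·0 + 2·3 + 9·3 + 7·0 + 3·1 + 2·3 = 42
A: 4·3 + 2·2 + 9·1 + 7·3 + 3·2 + 2·1 = 54
E: 4·4 + 2·1 + 9·2 + 7·2 + 3·4 + 2·2 = 66
E has the highest Borda score (66).

E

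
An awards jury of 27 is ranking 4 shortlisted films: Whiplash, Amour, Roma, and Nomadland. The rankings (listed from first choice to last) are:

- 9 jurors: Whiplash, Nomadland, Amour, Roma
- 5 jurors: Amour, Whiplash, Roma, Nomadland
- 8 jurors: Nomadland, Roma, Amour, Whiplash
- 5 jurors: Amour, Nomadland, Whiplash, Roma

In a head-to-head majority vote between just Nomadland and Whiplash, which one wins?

Whiplash

Voters preferring Nomadland to Whiplash: 13; preferring Whiplash to Nomadland: 14.
Whiplash wins the head-to-head.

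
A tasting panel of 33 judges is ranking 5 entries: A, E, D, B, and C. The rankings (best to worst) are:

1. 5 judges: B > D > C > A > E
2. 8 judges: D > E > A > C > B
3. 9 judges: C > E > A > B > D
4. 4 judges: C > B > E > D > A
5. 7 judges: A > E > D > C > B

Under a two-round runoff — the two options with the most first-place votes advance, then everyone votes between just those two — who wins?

Round 1 first-place votes: A 7, E 0, D 8, B 5, C 13.
C and D advance.
Runoff: C is preferred to D by 13 voters; D by 20.
D wins the runoff.

D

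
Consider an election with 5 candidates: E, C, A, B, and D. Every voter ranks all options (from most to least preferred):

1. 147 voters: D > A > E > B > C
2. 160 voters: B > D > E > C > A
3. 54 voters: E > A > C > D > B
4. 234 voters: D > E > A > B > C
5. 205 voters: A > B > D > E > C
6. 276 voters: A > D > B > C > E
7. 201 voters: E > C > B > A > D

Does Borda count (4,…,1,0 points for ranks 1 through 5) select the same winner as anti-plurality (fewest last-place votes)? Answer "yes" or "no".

no

Borda — scores: E 2541, C 1147, A 3196, B 2590, D 3296. Winner: D.
Anti-plurality — last-place votes: E 276, C 586, A 160, B 54, D 201. Winner: B.
The two methods disagree.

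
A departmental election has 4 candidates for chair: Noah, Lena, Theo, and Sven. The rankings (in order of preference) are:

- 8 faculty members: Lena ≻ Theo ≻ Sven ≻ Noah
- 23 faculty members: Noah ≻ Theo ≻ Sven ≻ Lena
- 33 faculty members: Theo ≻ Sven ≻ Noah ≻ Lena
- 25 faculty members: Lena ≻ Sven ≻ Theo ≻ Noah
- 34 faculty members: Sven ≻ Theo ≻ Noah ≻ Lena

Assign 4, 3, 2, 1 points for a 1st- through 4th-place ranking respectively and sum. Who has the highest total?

Noah: 8·1 + 23·4 + 33·2 + 25·1 + 34·2 = 259
Lena: 8·4 + 23·1 + 33·1 + 25·4 + 34·1 = 222
Theo: 8·3 + 23·3 + 33·4 + 25·2 + 34·3 = 377
Sven: 8·2 + 23·2 + 33·3 + 25·3 + 34·4 = 372
Theo has the highest Borda score (377).

Theo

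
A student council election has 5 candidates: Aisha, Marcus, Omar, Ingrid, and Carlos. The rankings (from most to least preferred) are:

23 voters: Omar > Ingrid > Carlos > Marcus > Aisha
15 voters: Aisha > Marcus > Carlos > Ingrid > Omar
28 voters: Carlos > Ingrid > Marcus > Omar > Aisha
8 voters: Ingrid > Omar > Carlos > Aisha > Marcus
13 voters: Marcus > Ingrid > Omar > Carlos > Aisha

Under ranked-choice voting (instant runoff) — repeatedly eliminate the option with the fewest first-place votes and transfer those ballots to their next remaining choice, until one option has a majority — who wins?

Round 1: Aisha 15, Marcus 13, Omar 23, Ingrid 8, Carlos 28. Eliminate Ingrid.
Round 2: Aisha 15, Marcus 13, Omar 31, Carlos 28. Eliminate Marcus.
Round 3: Aisha 15, Omar 44, Carlos 28. Omar has a majority.

Omar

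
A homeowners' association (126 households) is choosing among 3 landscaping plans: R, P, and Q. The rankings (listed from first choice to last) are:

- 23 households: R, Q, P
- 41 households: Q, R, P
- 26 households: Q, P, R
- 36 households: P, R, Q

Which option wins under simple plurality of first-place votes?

First-place votes: R 23, P 36, Q 67.
Q has the most first-place votes.

Q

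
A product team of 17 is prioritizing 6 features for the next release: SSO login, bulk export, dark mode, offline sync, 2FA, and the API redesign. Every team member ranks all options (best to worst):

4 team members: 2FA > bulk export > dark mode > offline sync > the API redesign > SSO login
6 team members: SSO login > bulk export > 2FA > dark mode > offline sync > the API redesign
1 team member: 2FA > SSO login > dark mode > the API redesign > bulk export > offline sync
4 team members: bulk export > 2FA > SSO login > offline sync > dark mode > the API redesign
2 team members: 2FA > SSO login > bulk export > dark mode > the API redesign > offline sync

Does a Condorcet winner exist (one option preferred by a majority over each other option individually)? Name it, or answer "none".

none

Checking pairwise contests:
2FA beats SSO login 11–6.
SSO login beats bulk export 9–8.
SSO login beats dark mode 13–4.
SSO login beats offline sync 13–4.
bulk export beats 2FA 10–7.
SSO login beats the API redesign 13–4.
Every option loses at least one head-to-head, so there is no Condorcet winner.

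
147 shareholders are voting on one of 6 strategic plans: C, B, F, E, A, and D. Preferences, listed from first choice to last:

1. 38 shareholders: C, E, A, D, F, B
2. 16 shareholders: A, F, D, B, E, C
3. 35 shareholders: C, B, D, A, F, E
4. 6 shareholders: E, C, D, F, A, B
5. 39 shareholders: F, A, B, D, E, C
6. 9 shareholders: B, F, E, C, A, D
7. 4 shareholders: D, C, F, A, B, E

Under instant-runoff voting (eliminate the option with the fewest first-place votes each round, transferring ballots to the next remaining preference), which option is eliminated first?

Round 1: C 73, B 9, F 39, E 6, A 16, D 4. Eliminate D.

D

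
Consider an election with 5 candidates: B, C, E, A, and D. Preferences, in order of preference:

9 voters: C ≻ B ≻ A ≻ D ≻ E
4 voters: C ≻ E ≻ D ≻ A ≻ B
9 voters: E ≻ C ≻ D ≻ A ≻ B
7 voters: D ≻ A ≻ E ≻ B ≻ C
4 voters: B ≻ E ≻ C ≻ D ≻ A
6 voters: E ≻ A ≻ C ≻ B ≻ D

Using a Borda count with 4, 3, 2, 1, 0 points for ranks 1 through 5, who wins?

B: 9·3 + 4·0 + 9·0 + 7·1 + 4·4 + 6·1 = 56
C: 9·4 + 4·4 + 9·3 + 7·0 + 4·2 + 6·2 = 99
E: 9·0 + 4·3 + 9·4 + 7·2 + 4·3 + 6·4 = 98
A: 9·2 + 4·1 + 9·1 + 7·3 + 4·0 + 6·3 = 70
D: 9·1 + 4·2 + 9·2 + 7·4 + 4·1 + 6·0 = 67
C has the highest Borda score (99).

C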